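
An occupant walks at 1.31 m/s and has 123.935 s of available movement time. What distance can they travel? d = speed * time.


d = 1.31 * 123.935 = 162.35 m

162.35 m


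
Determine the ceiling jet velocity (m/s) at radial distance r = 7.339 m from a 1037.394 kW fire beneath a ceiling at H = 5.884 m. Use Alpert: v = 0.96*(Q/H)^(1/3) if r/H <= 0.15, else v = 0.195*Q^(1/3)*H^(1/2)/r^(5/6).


r/H = 7.339 / 5.884 = 1.2473
r/H > 0.15, so v = 0.195*Q^(1/3)*H^(1/2)/r^(5/6)
Q^(1/3) = 10.123
H^(1/2) = 2.4257
r^(5/6) = 5.2646
v = 0.195 * 10.123 * 2.4257 / 5.2646 = 0.90954 m/s

0.90954 m/s


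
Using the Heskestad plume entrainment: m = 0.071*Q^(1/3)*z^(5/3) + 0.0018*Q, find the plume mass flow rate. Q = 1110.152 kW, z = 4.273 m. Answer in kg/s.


Q^(1/3) = 10.354
z^(5/3) = 11.252
First term = 0.071 * 10.354 * 11.252 = 8.2719
Second term = 0.0018 * 1110.152 = 1.9983
m = 10.270 kg/s

10.270 kg/s


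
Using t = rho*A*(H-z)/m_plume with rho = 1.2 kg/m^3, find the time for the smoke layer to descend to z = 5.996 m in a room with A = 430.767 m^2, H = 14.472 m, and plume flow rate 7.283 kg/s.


H - z = 8.476 m
t = 1.2 * 430.767 * 8.476 / 7.283 = 601.60 s

601.60 s


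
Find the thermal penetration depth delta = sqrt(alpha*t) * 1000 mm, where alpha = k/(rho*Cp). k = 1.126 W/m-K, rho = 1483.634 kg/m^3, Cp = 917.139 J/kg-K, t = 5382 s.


alpha = 1.126 / (1483.634 * 917.139) = 8.2752e-07 m^2/s
alpha * t = 0.0044537
delta = sqrt(0.0044537) * 1000 = 66.736 mm

66.736 mm


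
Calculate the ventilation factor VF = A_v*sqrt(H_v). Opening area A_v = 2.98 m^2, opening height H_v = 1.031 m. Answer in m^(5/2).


sqrt(H_v) = 1.0154
VF = 2.98 * 1.0154 = 3.0258 m^(5/2)

3.0258 m^(5/2)


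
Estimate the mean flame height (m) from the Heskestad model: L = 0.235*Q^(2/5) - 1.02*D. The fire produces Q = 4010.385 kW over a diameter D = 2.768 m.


Q^(2/5) = 27.623
0.235 * Q^(2/5) = 6.4915
1.02 * D = 2.8234
L = 3.6681 m

3.6681 m


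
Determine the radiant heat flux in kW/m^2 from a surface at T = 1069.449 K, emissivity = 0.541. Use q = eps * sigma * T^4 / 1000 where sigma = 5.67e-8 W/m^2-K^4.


T^4 = 1.3081e+12
q = 0.541 * 5.67e-8 * 1.3081e+12 / 1000 = 40.126 kW/m^2

40.126 kW/m^2


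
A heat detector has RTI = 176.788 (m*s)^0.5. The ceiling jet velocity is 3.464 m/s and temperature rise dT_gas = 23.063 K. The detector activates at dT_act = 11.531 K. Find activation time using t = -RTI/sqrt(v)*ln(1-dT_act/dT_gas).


dT_act/dT_gas = 0.49998
ln(1 - 0.49998) = -0.69310
t = -176.788 / sqrt(3.464) * -0.69310 = 65.836 s

65.836 s


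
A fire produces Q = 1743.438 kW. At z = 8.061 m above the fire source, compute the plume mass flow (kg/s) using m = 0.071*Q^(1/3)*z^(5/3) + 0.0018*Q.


Q^(1/3) = 12.036
z^(5/3) = 32.408
First term = 0.071 * 12.036 * 32.408 = 27.693
Second term = 0.0018 * 1743.438 = 3.1382
m = 30.832 kg/s

30.832 kg/s


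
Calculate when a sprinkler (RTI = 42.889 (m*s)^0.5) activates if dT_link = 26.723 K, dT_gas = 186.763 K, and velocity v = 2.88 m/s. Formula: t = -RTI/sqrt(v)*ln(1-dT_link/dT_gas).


dT_link/dT_gas = 0.14309
ln(1 - 0.14309) = -0.15442
t = -42.889 / sqrt(2.88) * -0.15442 = 3.9025 s

3.9025 s


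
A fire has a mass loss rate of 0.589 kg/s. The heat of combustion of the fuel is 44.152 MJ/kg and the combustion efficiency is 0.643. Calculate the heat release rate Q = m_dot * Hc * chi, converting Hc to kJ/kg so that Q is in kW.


Hc = 44.152 MJ/kg = 44.152 * 1000 kJ/kg = 44152 kJ/kg
Q = 0.589 kg/s * 44152 kJ/kg * 0.643 = 16722 kW

16722 kW


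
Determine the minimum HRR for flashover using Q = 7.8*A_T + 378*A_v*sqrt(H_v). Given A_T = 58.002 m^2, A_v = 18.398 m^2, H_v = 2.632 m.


7.8*A_T = 452.42
sqrt(H_v) = 1.6223
378*A_v*sqrt(H_v) = 11283
Q = 452.42 + 11283 = 11735 kW

11735 kW


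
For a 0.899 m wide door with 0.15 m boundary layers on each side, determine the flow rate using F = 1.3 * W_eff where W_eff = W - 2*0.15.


W_eff = 0.899 - 0.30 = 0.599 m
F = 1.3 * 0.599 = 0.77870 persons/s

0.77870 persons/s


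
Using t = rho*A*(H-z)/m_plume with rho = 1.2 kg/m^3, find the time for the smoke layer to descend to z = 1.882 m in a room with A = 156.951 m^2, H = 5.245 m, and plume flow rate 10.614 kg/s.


H - z = 3.363 m
t = 1.2 * 156.951 * 3.363 / 10.614 = 59.675 s

59.675 s


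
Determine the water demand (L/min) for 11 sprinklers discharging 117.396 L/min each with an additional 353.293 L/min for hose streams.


Sprinkler demand = 11 * 117.396 = 1291.356 L/min
Total = 1291.356 + 353.293 = 1644.649 L/min

1644.649 L/min


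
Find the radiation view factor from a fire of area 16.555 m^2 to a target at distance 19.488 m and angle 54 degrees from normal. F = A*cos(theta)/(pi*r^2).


cos(54 deg) = 0.58779
pi*r^2 = 1193.1
F = 16.555 * 0.58779 / 1193.1 = 0.0081557

0.0081557


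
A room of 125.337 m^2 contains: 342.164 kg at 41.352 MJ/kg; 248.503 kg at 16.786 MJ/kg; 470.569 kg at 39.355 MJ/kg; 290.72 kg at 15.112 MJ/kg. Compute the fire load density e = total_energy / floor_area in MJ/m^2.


Total energy = 342.164*41.352 + 248.503*16.786 + 470.569*39.355 + 290.72*15.112
= 14149.17 + 4171.371 + 18519.24 + 4393.361
= 41233.14 MJ
e = 41233.14 / 125.337 = 328.98 MJ/m^2

328.98 MJ/m^2


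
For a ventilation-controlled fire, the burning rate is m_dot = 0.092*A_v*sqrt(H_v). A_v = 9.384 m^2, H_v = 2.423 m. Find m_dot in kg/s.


sqrt(H_v) = 1.5566
m_dot = 0.092 * 9.384 * 1.5566 = 1.3439 kg/s

1.3439 kg/s


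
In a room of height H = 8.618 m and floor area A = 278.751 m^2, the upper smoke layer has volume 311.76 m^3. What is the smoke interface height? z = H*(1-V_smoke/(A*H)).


V/(A*H) = 0.12978
1 - 0.12978 = 0.87022
z = 8.618 * 0.87022 = 7.4996 m

7.4996 m


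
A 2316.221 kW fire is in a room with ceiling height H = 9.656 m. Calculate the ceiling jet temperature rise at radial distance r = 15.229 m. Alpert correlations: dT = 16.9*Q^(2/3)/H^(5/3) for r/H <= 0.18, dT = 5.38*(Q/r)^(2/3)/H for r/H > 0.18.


r/H = 15.229 / 9.656 = 1.5772
r/H > 0.18, so dT = 5.38*(Q/r)^(2/3)/H
Q/r = 152.09
(Q/r)^(2/3) = 28.493
dT = 5.38 * 28.493 / 9.656 = 15.875 K

15.875 K


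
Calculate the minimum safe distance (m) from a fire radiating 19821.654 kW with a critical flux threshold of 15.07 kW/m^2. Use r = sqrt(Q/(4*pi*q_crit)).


4*pi*q_crit = 189.38
Q/(4*pi*q_crit) = 104.67
r = sqrt(104.67) = 10.231 m

10.231 m


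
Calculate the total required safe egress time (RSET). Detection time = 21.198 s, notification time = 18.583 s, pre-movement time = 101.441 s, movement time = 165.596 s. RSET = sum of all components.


Total = 21.198 + 18.583 + 101.441 + 165.596 = 306.818 s

306.818 s


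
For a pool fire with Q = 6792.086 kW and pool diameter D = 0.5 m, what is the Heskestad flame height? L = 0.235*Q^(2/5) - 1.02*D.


Q^(2/5) = 34.104
0.235 * Q^(2/5) = 8.0144
1.02 * D = 0.51
L = 7.5044 m

7.5044 m


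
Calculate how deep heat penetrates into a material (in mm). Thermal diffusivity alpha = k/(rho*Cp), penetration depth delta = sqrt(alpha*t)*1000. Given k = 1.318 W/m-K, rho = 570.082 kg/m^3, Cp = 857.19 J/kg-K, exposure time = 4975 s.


alpha = 1.318 / (570.082 * 857.19) = 2.6971e-06 m^2/s
alpha * t = 0.013418
delta = sqrt(0.013418) * 1000 = 115.84 mm

115.84 mm


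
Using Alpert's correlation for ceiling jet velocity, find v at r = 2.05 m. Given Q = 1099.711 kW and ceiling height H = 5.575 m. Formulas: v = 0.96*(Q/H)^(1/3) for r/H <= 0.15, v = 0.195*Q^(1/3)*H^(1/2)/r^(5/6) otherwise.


r/H = 2.05 / 5.575 = 0.36771
r/H > 0.15, so v = 0.195*Q^(1/3)*H^(1/2)/r^(5/6)
Q^(1/3) = 10.322
H^(1/2) = 2.3611
r^(5/6) = 1.8188
v = 0.195 * 10.322 * 2.3611 / 1.8188 = 2.6129 m/s

2.6129 m/s


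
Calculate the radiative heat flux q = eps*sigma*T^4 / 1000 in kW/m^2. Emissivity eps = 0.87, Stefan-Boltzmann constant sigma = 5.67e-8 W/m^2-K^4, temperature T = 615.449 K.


T^4 = 1.4347e+11
q = 0.87 * 5.67e-8 * 1.4347e+11 / 1000 = 7.0773 kW/m^2

7.0773 kW/m^2


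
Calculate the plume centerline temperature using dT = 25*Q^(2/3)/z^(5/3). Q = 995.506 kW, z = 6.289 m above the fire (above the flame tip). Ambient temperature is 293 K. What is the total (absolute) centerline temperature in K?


Q^(2/3) = 99.700
z^(5/3) = 21.427
dT = 25 * 99.700 / 21.427 = 116.32 K
T = 293 + 116.32 = 409.32 K

409.32 K


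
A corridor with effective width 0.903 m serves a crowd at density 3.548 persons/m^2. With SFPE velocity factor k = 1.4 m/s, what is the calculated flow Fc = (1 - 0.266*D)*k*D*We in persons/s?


1 - 0.266*D = 1 - 0.266*3.548 = 0.056232
Fs = 0.056232 * 1.4 * 3.548 = 0.27932 persons/(s*m)
Fc = 0.27932 * 0.903 = 0.25222 persons/s

0.25222 persons/s


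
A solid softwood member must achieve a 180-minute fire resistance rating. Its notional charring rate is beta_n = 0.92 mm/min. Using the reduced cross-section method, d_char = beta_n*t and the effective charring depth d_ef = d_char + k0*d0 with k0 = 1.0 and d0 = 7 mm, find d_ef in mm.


d_char = 0.92 * 180 = 165.6 mm
d_ef = 165.6 + 1.0*7 = 172.6 mm

172.6 mm


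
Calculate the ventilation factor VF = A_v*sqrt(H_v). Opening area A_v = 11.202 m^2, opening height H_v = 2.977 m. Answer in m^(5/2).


sqrt(H_v) = 1.7254
VF = 11.202 * 1.7254 = 19.328 m^(5/2)

19.328 m^(5/2)


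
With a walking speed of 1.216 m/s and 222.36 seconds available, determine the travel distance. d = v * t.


d = 1.216 * 222.36 = 270.39 m

270.39 m


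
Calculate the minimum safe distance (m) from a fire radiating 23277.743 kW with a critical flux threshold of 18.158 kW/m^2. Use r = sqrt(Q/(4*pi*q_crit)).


4*pi*q_crit = 228.18
Q/(4*pi*q_crit) = 102.01
r = sqrt(102.01) = 10.100 m

10.100 m


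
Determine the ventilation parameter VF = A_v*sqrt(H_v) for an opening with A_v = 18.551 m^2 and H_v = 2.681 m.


sqrt(H_v) = 1.6374
VF = 18.551 * 1.6374 = 30.375 m^(5/2)

30.375 m^(5/2)


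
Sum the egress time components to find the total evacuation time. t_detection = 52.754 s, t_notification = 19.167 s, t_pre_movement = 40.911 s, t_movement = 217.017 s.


Total = 52.754 + 19.167 + 40.911 + 217.017 = 329.849 s

329.849 s


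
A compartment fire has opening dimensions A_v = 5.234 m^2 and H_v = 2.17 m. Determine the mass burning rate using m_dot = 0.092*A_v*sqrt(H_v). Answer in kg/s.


sqrt(H_v) = 1.4731
m_dot = 0.092 * 5.234 * 1.4731 = 0.70934 kg/s

0.70934 kg/s


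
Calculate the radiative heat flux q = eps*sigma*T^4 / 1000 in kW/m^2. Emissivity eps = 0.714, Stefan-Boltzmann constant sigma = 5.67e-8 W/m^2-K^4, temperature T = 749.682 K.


T^4 = 3.1587e+11
q = 0.714 * 5.67e-8 * 3.1587e+11 / 1000 = 12.788 kW/m^2

12.788 kW/m^2


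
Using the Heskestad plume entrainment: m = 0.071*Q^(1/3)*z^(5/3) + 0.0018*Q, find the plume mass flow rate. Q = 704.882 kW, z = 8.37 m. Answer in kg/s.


Q^(1/3) = 8.8996
z^(5/3) = 34.505
First term = 0.071 * 8.8996 * 34.505 = 21.802
Second term = 0.0018 * 704.882 = 1.2688
m = 23.071 kg/s

23.071 kg/s


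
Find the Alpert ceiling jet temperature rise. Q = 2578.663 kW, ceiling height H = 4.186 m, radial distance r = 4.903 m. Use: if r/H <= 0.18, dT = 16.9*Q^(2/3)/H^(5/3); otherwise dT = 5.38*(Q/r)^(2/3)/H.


r/H = 4.903 / 4.186 = 1.1713
r/H > 0.18, so dT = 5.38*(Q/r)^(2/3)/H
Q/r = 525.94
(Q/r)^(2/3) = 65.156
dT = 5.38 * 65.156 / 4.186 = 83.741 K

83.741 K


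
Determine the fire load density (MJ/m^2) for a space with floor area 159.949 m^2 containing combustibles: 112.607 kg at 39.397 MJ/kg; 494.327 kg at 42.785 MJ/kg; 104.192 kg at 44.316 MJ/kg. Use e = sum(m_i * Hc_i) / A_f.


Total energy = 112.607*39.397 + 494.327*42.785 + 104.192*44.316
= 4436.378 + 21149.78 + 4617.373
= 30203.53 MJ
e = 30203.53 / 159.949 = 188.83 MJ/m^2

188.83 MJ/m^2


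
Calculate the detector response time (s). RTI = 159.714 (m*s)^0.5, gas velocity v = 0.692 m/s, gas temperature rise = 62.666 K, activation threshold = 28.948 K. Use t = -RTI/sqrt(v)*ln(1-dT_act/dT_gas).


dT_act/dT_gas = 0.46194
ln(1 - 0.46194) = -0.61979
t = -159.714 / sqrt(0.692) * -0.61979 = 119.00 s

119.00 s


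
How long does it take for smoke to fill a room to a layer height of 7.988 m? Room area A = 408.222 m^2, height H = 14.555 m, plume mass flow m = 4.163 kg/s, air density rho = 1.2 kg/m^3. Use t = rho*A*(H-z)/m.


H - z = 6.567 m
t = 1.2 * 408.222 * 6.567 / 4.163 = 772.75 s

772.75 s


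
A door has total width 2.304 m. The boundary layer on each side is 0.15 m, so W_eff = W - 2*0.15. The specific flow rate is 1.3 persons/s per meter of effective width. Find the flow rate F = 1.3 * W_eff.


W_eff = 2.304 - 0.30 = 2.004 m
F = 1.3 * 2.004 = 2.6052 persons/s

2.6052 persons/s


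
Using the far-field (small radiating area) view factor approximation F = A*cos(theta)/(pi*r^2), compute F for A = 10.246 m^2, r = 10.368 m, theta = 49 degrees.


cos(49 deg) = 0.65606
pi*r^2 = 337.71
F = 10.246 * 0.65606 / 337.71 = 0.019905

0.019905


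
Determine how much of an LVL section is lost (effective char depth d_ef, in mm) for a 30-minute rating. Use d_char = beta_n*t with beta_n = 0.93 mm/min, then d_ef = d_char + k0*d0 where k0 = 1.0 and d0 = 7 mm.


d_char = 0.93 * 30 = 27.9 mm
d_ef = 27.9 + 1.0*7 = 34.9 mm

34.9 mm


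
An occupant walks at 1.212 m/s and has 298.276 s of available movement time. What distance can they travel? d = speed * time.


d = 1.212 * 298.276 = 361.51 m

361.51 m


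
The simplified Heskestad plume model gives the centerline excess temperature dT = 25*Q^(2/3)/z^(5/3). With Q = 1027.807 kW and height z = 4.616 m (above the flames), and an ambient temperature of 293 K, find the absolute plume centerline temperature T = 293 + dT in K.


Q^(2/3) = 101.85
z^(5/3) = 12.797
dT = 25 * 101.85 / 12.797 = 198.96 K
T = 293 + 198.96 = 491.96 K

491.96 K


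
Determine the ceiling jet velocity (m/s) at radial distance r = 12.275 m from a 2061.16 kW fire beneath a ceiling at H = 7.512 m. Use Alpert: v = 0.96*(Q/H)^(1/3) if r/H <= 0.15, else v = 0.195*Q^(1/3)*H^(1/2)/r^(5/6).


r/H = 12.275 / 7.512 = 1.6341
r/H > 0.15, so v = 0.195*Q^(1/3)*H^(1/2)/r^(5/6)
Q^(1/3) = 12.726
H^(1/2) = 2.7408
r^(5/6) = 8.0820
v = 0.195 * 12.726 * 2.7408 / 8.0820 = 0.84159 m/s

0.84159 m/s


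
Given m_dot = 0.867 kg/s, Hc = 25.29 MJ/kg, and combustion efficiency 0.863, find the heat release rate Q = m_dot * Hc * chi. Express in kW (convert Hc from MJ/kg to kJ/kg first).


Hc = 25.29 MJ/kg = 25.29 * 1000 kJ/kg = 25290 kJ/kg
Q = 0.867 kg/s * 25290 kJ/kg * 0.863 = 18923 kW

18923 kW


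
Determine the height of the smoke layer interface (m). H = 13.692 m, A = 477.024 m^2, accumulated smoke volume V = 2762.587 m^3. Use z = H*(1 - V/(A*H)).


V/(A*H) = 0.42297
1 - 0.42297 = 0.57703
z = 13.692 * 0.57703 = 7.9007 m

7.9007 m


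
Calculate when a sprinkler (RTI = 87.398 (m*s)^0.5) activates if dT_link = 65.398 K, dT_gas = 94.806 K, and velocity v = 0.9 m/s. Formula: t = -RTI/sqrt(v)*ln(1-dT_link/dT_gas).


dT_link/dT_gas = 0.68981
ln(1 - 0.68981) = -1.1706
t = -87.398 / sqrt(0.9) * -1.1706 = 107.84 s

107.84 s


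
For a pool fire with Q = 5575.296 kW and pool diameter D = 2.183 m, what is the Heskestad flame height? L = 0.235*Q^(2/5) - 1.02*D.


Q^(2/5) = 31.514
0.235 * Q^(2/5) = 7.4059
1.02 * D = 2.2267
L = 5.1792 m

5.1792 m


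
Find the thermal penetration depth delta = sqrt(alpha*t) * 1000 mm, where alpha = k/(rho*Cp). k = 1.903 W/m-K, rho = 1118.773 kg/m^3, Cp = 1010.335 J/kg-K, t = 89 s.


alpha = 1.903 / (1118.773 * 1010.335) = 1.6836e-06 m^2/s
alpha * t = 0.00014984
delta = sqrt(0.00014984) * 1000 = 12.241 mm

12.241 mm


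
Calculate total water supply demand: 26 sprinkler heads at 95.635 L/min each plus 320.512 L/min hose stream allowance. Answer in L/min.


Sprinkler demand = 26 * 95.635 = 2486.51 L/min
Total = 2486.51 + 320.512 = 2807.022 L/min

2807.022 L/min


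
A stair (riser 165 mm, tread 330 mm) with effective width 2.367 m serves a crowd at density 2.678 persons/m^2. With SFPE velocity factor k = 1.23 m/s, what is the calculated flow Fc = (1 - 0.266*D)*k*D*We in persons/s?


1 - 0.266*D = 1 - 0.266*2.678 = 0.28765
Fs = 0.28765 * 1.23 * 2.678 = 0.94751 persons/(s*m)
Fc = 0.94751 * 2.367 = 2.2428 persons/s

2.2428 persons/s


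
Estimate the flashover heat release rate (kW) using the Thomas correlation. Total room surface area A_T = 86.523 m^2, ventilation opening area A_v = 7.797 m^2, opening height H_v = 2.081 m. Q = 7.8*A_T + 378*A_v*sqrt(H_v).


7.8*A_T = 674.88
sqrt(H_v) = 1.4426
378*A_v*sqrt(H_v) = 4251.6
Q = 674.88 + 4251.6 = 4926.5 kW

4926.5 kW


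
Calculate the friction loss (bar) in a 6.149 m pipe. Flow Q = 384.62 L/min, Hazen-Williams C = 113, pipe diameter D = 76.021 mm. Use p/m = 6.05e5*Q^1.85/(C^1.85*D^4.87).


Q^1.85 = 60577
C^1.85 = 6283.4
D^4.87 = 1.4459e+09
p/m = 0.0040339 bar/m
p_total = 0.0040339 * 6.149 = 0.024804 bar

0.024804 bar


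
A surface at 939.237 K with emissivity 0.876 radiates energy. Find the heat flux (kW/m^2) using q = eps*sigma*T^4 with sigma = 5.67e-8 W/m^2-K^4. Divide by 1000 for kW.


T^4 = 7.7822e+11
q = 0.876 * 5.67e-8 * 7.7822e+11 / 1000 = 38.653 kW/m^2

38.653 kW/m^2


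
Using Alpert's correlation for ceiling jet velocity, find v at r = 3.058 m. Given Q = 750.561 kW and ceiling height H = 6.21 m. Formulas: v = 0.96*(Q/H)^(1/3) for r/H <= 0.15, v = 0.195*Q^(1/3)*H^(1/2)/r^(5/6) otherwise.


r/H = 3.058 / 6.21 = 0.49243
r/H > 0.15, so v = 0.195*Q^(1/3)*H^(1/2)/r^(5/6)
Q^(1/3) = 9.0879
H^(1/2) = 2.4920
r^(5/6) = 2.5382
v = 0.195 * 9.0879 * 2.4920 / 2.5382 = 1.7398 m/s

1.7398 m/s


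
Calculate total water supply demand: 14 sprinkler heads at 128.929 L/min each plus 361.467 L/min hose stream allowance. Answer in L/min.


Sprinkler demand = 14 * 128.929 = 1805.006 L/min
Total = 1805.006 + 361.467 = 2166.473 L/min

2166.473 L/min


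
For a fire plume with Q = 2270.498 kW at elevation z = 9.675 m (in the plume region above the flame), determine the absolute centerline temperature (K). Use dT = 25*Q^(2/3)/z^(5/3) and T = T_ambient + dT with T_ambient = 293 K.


Q^(2/3) = 172.75
z^(5/3) = 43.929
dT = 25 * 172.75 / 43.929 = 98.311 K
T = 293 + 98.311 = 391.31 K

391.31 K


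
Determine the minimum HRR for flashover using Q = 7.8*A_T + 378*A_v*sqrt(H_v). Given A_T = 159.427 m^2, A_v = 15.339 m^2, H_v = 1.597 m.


7.8*A_T = 1243.5
sqrt(H_v) = 1.2637
378*A_v*sqrt(H_v) = 7327.3
Q = 1243.5 + 7327.3 = 8570.8 kW

8570.8 kW


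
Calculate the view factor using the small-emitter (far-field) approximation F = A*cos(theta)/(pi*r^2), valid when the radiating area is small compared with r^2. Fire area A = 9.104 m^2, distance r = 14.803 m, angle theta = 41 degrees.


cos(41 deg) = 0.75471
pi*r^2 = 688.41
F = 9.104 * 0.75471 / 688.41 = 0.0099807

0.0099807


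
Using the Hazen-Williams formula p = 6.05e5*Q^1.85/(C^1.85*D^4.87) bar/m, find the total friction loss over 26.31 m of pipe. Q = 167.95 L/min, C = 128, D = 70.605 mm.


Q^1.85 = 13079
C^1.85 = 7913.0
D^4.87 = 1.0089e+09
p/m = 0.00099122 bar/m
p_total = 0.00099122 * 26.31 = 0.026079 bar

0.026079 bar


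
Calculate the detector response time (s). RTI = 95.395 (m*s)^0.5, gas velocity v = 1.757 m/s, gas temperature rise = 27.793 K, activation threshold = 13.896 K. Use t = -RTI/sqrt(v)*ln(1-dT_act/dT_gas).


dT_act/dT_gas = 0.49998
ln(1 - 0.49998) = -0.69311
t = -95.395 / sqrt(1.757) * -0.69311 = 49.882 s

49.882 s


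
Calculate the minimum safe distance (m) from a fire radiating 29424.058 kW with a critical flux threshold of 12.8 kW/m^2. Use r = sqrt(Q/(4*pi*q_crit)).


4*pi*q_crit = 160.85
Q/(4*pi*q_crit) = 182.93
r = sqrt(182.93) = 13.525 m

13.525 m


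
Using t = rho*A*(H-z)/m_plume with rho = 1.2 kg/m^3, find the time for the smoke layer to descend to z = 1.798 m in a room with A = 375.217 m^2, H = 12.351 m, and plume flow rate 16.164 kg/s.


H - z = 10.553 m
t = 1.2 * 375.217 * 10.553 / 16.164 = 293.96 s

293.96 s


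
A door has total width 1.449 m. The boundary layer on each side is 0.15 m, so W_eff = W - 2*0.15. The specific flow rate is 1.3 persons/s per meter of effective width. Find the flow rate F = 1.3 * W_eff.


W_eff = 1.449 - 0.30 = 1.149 m
F = 1.3 * 1.149 = 1.4937 persons/s

1.4937 persons/s


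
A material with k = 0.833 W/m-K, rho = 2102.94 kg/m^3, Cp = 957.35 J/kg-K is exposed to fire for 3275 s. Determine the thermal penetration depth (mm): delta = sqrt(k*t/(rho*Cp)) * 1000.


alpha = 0.833 / (2102.94 * 957.35) = 4.1376e-07 m^2/s
alpha * t = 0.0013551
delta = sqrt(0.0013551) * 1000 = 36.811 mm

36.811 mm


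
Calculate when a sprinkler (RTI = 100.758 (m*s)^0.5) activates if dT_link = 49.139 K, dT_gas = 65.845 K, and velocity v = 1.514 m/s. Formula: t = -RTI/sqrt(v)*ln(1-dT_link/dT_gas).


dT_link/dT_gas = 0.74628
ln(1 - 0.74628) = -1.3715
t = -100.758 / sqrt(1.514) * -1.3715 = 112.31 s

112.31 s


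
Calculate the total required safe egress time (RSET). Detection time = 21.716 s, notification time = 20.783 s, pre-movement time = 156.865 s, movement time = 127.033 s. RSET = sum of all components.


Total = 21.716 + 20.783 + 156.865 + 127.033 = 326.397 s

326.397 s


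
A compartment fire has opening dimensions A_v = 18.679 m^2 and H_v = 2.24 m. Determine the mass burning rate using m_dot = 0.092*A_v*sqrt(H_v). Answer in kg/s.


sqrt(H_v) = 1.4967
m_dot = 0.092 * 18.679 * 1.4967 = 2.5720 kg/s

2.5720 kg/s


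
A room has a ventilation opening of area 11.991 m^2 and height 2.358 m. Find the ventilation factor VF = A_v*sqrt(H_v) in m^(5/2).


sqrt(H_v) = 1.5356
VF = 11.991 * 1.5356 = 18.413 m^(5/2)

18.413 m^(5/2)


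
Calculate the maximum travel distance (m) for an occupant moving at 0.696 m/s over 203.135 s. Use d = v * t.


d = 0.696 * 203.135 = 141.38 m

141.38 m


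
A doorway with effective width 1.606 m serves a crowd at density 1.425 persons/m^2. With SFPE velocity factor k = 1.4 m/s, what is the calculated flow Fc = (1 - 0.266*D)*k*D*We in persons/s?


1 - 0.266*D = 1 - 0.266*1.425 = 0.62095
Fs = 0.62095 * 1.4 * 1.425 = 1.2388 persons/(s*m)
Fc = 1.2388 * 1.606 = 1.9895 persons/s

1.9895 persons/s


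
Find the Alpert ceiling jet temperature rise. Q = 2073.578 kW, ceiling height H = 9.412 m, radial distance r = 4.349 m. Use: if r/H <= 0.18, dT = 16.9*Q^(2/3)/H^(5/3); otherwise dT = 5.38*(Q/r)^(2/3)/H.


r/H = 4.349 / 9.412 = 0.46207
r/H > 0.18, so dT = 5.38*(Q/r)^(2/3)/H
Q/r = 476.79
(Q/r)^(2/3) = 61.031
dT = 5.38 * 61.031 / 9.412 = 34.886 K

34.886 K


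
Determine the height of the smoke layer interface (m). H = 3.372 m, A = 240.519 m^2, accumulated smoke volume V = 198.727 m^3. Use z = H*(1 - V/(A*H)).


V/(A*H) = 0.24503
1 - 0.24503 = 0.75497
z = 3.372 * 0.75497 = 2.5458 m

2.5458 m


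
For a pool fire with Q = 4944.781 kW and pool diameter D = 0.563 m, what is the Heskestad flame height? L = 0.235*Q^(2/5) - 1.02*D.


Q^(2/5) = 30.037
0.235 * Q^(2/5) = 7.0587
1.02 * D = 0.57426
L = 6.4845 m

6.4845 m


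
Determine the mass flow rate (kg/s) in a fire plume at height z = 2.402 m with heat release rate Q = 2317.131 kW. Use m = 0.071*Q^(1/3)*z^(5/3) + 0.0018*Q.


Q^(1/3) = 13.233
z^(5/3) = 4.3081
First term = 0.071 * 13.233 * 4.3081 = 4.0476
Second term = 0.0018 * 2317.131 = 4.1708
m = 8.2184 kg/s

8.2184 kg/s


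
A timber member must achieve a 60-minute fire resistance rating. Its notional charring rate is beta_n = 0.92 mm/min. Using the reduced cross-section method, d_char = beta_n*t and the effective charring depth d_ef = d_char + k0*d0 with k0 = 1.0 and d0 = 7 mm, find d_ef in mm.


d_char = 0.92 * 60 = 55.2 mm
d_ef = 55.2 + 1.0*7 = 62.2 mm

62.2 mm


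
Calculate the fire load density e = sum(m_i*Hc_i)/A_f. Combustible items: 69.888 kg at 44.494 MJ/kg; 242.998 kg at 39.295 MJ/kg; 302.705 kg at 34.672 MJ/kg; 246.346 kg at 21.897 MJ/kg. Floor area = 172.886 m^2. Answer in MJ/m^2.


Total energy = 69.888*44.494 + 242.998*39.295 + 302.705*34.672 + 246.346*21.897
= 3109.597 + 9548.606 + 10495.39 + 5394.238
= 28547.83 MJ
e = 28547.83 / 172.886 = 165.13 MJ/m^2

165.13 MJ/m^2


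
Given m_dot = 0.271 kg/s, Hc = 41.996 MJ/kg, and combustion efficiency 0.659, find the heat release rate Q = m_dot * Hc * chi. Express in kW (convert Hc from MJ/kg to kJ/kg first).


Hc = 41.996 MJ/kg = 41.996 * 1000 kJ/kg = 41996 kJ/kg
Q = 0.271 kg/s * 41996 kJ/kg * 0.659 = 7500.0 kW

7500.0 kW


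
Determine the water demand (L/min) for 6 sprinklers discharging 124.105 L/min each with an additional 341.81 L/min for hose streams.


Sprinkler demand = 6 * 124.105 = 744.63 L/min
Total = 744.63 + 341.81 = 1086.44 L/min

1086.44 L/min


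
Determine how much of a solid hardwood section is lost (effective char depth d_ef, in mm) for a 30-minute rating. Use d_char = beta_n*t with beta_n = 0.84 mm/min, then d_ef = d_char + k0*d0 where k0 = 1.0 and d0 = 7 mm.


d_char = 0.84 * 30 = 25.2 mm
d_ef = 25.2 + 1.0*7 = 32.2 mm

32.2 mm


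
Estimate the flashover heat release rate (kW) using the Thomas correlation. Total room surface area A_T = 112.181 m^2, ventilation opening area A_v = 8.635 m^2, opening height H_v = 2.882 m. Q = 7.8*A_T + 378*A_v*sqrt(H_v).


7.8*A_T = 875.01
sqrt(H_v) = 1.6976
378*A_v*sqrt(H_v) = 5541.2
Q = 875.01 + 5541.2 = 6416.2 kW

6416.2 kW


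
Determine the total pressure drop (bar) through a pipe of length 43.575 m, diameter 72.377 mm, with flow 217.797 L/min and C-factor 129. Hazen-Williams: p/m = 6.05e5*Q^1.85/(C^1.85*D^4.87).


Q^1.85 = 21154
C^1.85 = 8027.7
D^4.87 = 1.1383e+09
p/m = 0.0014006 bar/m
p_total = 0.0014006 * 43.575 = 0.061030 bar

0.061030 bar


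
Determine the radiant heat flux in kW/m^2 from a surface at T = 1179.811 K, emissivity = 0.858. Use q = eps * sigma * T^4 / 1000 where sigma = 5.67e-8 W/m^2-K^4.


T^4 = 1.9375e+12
q = 0.858 * 5.67e-8 * 1.9375e+12 / 1000 = 94.258 kW/m^2

94.258 kW/m^2


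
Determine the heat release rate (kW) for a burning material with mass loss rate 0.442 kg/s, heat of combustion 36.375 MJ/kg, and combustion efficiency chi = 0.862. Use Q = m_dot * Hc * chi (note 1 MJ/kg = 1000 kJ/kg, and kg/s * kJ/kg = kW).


Hc = 36.375 MJ/kg = 36.375 * 1000 kJ/kg = 36375 kJ/kg
Q = 0.442 kg/s * 36375 kJ/kg * 0.862 = 13859 kW

13859 kW


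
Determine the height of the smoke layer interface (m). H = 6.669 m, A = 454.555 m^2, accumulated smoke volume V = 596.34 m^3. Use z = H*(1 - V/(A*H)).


V/(A*H) = 0.19672
1 - 0.19672 = 0.80328
z = 6.669 * 0.80328 = 5.3571 m

5.3571 m


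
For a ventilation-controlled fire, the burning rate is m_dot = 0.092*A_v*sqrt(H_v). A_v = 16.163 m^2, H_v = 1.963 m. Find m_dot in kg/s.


sqrt(H_v) = 1.4011
m_dot = 0.092 * 16.163 * 1.4011 = 2.0834 kg/s

2.0834 kg/s


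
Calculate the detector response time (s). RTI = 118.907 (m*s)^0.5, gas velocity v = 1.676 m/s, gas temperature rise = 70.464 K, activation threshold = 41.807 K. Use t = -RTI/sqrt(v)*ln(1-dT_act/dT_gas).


dT_act/dT_gas = 0.59331
ln(1 - 0.59331) = -0.89970
t = -118.907 / sqrt(1.676) * -0.89970 = 82.636 s

82.636 s


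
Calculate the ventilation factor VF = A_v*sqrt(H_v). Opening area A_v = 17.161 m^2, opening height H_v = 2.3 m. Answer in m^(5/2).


sqrt(H_v) = 1.5166
VF = 17.161 * 1.5166 = 26.026 m^(5/2)

26.026 m^(5/2)


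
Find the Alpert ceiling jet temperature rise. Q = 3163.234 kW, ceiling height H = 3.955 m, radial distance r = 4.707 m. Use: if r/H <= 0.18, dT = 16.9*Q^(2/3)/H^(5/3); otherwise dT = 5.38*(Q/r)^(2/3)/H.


r/H = 4.707 / 3.955 = 1.1901
r/H > 0.18, so dT = 5.38*(Q/r)^(2/3)/H
Q/r = 672.03
(Q/r)^(2/3) = 76.723
dT = 5.38 * 76.723 / 3.955 = 104.37 K

104.37 K


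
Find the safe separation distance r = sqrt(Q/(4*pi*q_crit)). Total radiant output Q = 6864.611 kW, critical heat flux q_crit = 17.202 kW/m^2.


4*pi*q_crit = 216.17
Q/(4*pi*q_crit) = 31.756
r = sqrt(31.756) = 5.6353 m

5.6353 m


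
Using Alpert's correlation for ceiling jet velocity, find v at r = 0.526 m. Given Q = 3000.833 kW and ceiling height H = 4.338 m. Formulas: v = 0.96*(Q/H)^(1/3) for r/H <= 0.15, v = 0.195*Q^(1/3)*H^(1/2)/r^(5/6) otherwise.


r/H = 0.526 / 4.338 = 0.12125
r/H <= 0.15, so v = 0.96*(Q/H)^(1/3)
Q/H = 691.75
(Q/H)^(1/3) = 8.8440
v = 0.96 * 8.8440 = 8.4903 m/s

8.4903 m/s


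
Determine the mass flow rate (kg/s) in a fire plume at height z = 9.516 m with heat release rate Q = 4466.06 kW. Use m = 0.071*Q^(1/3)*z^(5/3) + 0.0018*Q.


Q^(1/3) = 16.468
z^(5/3) = 42.732
First term = 0.071 * 16.468 * 42.732 = 49.964
Second term = 0.0018 * 4466.06 = 8.0389
m = 58.003 kg/s

58.003 kg/s


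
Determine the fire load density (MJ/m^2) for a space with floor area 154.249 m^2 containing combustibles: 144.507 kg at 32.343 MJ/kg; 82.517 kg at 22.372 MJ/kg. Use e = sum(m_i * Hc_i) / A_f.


Total energy = 144.507*32.343 + 82.517*22.372
= 4673.790 + 1846.070
= 6519.860 MJ
e = 6519.860 / 154.249 = 42.268 MJ/m^2

42.268 MJ/m^2


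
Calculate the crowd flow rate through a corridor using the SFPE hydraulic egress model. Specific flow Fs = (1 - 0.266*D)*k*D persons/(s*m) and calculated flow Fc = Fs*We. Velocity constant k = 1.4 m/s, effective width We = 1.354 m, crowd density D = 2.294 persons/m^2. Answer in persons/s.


1 - 0.266*D = 1 - 0.266*2.294 = 0.38980
Fs = 0.38980 * 1.4 * 2.294 = 1.2519 persons/(s*m)
Fc = 1.2519 * 1.354 = 1.6950 persons/s

1.6950 persons/s


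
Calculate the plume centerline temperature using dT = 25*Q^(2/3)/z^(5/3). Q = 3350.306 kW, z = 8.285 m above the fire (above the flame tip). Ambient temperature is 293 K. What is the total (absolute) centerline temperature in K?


Q^(2/3) = 223.90
z^(5/3) = 33.922
dT = 25 * 223.90 / 33.922 = 165.01 K
T = 293 + 165.01 = 458.01 K

458.01 K


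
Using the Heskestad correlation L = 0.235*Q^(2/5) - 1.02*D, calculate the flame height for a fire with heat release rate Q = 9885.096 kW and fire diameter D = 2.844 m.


Q^(2/5) = 39.627
0.235 * Q^(2/5) = 9.3124
1.02 * D = 2.9009
L = 6.4115 m

6.4115 m


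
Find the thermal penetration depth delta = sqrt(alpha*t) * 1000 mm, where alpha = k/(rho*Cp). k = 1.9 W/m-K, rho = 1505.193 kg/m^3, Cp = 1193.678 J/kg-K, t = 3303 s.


alpha = 1.9 / (1505.193 * 1193.678) = 1.0575e-06 m^2/s
alpha * t = 0.0034929
delta = sqrt(0.0034929) * 1000 = 59.101 mm

59.101 mm


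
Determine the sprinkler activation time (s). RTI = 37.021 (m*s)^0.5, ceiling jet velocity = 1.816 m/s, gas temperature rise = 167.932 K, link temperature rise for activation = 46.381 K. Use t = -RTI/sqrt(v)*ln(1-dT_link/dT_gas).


dT_link/dT_gas = 0.27619
ln(1 - 0.27619) = -0.32323
t = -37.021 / sqrt(1.816) * -0.32323 = 8.8796 s

8.8796 s


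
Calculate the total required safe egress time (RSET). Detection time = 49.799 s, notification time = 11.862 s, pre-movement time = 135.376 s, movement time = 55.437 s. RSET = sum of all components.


Total = 49.799 + 11.862 + 135.376 + 55.437 = 252.474 s

252.474 s


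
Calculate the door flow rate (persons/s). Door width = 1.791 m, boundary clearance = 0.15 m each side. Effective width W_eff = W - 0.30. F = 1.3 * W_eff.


W_eff = 1.791 - 0.30 = 1.491 m
F = 1.3 * 1.491 = 1.9383 persons/s

1.9383 persons/s


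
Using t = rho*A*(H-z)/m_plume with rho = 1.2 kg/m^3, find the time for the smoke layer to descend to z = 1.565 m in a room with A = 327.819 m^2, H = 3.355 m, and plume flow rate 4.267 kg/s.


H - z = 1.79 m
t = 1.2 * 327.819 * 1.79 / 4.267 = 165.02 s

165.02 s


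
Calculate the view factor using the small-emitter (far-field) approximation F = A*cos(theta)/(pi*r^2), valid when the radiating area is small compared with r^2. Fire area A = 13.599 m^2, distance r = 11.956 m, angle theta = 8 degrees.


cos(8 deg) = 0.99027
pi*r^2 = 449.08
F = 13.599 * 0.99027 / 449.08 = 0.029987

0.029987


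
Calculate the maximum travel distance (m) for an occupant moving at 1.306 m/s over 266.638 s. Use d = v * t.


d = 1.306 * 266.638 = 348.23 m

348.23 m


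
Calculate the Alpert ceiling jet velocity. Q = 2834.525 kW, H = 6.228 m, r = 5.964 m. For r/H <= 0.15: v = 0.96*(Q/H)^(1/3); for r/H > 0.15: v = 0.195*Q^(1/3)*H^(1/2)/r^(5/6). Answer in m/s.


r/H = 5.964 / 6.228 = 0.95761
r/H > 0.15, so v = 0.195*Q^(1/3)*H^(1/2)/r^(5/6)
Q^(1/3) = 14.152
H^(1/2) = 2.4956
r^(5/6) = 4.4288
v = 0.195 * 14.152 * 2.4956 / 4.4288 = 1.5551 m/s

1.5551 m/s


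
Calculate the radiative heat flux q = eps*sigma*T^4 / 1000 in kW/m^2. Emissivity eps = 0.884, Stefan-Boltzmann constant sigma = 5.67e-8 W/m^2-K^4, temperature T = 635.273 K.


T^4 = 1.6287e+11
q = 0.884 * 5.67e-8 * 1.6287e+11 / 1000 = 8.1635 kW/m^2

8.1635 kW/m^2


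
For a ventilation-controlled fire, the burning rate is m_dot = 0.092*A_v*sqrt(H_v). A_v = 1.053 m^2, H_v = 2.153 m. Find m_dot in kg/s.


sqrt(H_v) = 1.4673
m_dot = 0.092 * 1.053 * 1.4673 = 0.14215 kg/s

0.14215 kg/s


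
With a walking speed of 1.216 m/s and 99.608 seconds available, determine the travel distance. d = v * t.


d = 1.216 * 99.608 = 121.12 m

121.12 m


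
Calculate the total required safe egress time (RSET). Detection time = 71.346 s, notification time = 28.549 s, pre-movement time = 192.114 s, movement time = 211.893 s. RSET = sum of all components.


Total = 71.346 + 28.549 + 192.114 + 211.893 = 503.902 s

503.902 s


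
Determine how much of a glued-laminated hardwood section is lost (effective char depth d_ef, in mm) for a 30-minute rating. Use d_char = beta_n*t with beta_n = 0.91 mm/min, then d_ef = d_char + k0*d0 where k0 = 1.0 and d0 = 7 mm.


d_char = 0.91 * 30 = 27.3 mm
d_ef = 27.3 + 1.0*7 = 34.3 mm

34.3 mm


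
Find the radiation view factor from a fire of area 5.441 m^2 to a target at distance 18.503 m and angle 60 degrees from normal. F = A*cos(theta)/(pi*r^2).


cos(60 deg) = 0.5
pi*r^2 = 1075.6
F = 5.441 * 0.5 / 1075.6 = 0.0025294

0.0025294


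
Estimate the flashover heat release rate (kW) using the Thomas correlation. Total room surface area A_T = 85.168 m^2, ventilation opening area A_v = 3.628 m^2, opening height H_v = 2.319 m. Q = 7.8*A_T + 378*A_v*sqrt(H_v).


7.8*A_T = 664.31
sqrt(H_v) = 1.5228
378*A_v*sqrt(H_v) = 2088.4
Q = 664.31 + 2088.4 = 2752.7 kW

2752.7 kW


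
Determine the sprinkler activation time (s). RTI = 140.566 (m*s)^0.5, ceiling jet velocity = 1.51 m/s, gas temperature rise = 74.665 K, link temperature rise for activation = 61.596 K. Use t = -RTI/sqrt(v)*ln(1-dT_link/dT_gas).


dT_link/dT_gas = 0.82496
ln(1 - 0.82496) = -1.7428
t = -140.566 / sqrt(1.51) * -1.7428 = 199.36 s

199.36 s


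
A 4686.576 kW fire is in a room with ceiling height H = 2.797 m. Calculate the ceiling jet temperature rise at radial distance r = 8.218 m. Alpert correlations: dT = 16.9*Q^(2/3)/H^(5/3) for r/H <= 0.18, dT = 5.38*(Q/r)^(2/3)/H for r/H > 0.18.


r/H = 8.218 / 2.797 = 2.9381
r/H > 0.18, so dT = 5.38*(Q/r)^(2/3)/H
Q/r = 570.28
(Q/r)^(2/3) = 68.769
dT = 5.38 * 68.769 / 2.797 = 132.28 K

132.28 K


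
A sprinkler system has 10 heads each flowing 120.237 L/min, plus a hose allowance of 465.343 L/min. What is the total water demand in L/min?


Sprinkler demand = 10 * 120.237 = 1202.37 L/min
Total = 1202.37 + 465.343 = 1667.713 L/min

1667.713 L/min


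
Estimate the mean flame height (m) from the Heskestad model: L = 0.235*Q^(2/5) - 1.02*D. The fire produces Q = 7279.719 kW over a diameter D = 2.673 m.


Q^(2/5) = 35.063
0.235 * Q^(2/5) = 8.2397
1.02 * D = 2.7265
L = 5.5133 m

5.5133 m


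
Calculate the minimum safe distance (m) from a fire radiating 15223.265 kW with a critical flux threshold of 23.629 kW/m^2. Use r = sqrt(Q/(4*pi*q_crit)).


4*pi*q_crit = 296.93
Q/(4*pi*q_crit) = 51.269
r = sqrt(51.269) = 7.1602 m

7.1602 m


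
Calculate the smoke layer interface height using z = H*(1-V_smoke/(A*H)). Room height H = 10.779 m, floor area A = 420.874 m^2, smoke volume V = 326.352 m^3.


V/(A*H) = 0.071938
1 - 0.071938 = 0.92806
z = 10.779 * 0.92806 = 10.004 m

10.004 m


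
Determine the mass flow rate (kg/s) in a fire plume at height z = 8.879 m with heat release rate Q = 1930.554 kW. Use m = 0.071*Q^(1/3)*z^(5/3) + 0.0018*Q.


Q^(1/3) = 12.452
z^(5/3) = 38.072
First term = 0.071 * 12.452 * 38.072 = 33.658
Second term = 0.0018 * 1930.554 = 3.4750
m = 37.133 kg/s

37.133 kg/s


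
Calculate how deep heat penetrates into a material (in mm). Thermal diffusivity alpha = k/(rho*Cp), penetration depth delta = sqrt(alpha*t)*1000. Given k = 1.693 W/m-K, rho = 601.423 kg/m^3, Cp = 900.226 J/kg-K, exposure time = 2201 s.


alpha = 1.693 / (601.423 * 900.226) = 3.1270e-06 m^2/s
alpha * t = 0.0068825
delta = sqrt(0.0068825) * 1000 = 82.961 mm

82.961 mm


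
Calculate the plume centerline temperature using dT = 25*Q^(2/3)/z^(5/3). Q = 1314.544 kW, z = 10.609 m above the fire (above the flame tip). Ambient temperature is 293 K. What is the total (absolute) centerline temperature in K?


Q^(2/3) = 120.00
z^(5/3) = 51.222
dT = 25 * 120.00 / 51.222 = 58.569 K
T = 293 + 58.569 = 351.57 K

351.57 K


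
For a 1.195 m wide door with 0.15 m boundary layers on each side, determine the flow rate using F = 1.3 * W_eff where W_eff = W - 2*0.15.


W_eff = 1.195 - 0.30 = 0.895 m
F = 1.3 * 0.895 = 1.1635 persons/s

1.1635 persons/s


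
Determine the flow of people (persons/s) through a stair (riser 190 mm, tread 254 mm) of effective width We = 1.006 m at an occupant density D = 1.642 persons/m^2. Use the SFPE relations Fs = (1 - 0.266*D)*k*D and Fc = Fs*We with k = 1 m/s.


1 - 0.266*D = 1 - 0.266*1.642 = 0.56323
Fs = 0.56323 * 1 * 1.642 = 0.92482 persons/(s*m)
Fc = 0.92482 * 1.006 = 0.93037 persons/s

0.93037 persons/s


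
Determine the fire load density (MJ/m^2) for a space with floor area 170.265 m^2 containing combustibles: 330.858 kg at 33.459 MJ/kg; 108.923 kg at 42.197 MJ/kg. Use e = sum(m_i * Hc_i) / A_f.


Total energy = 330.858*33.459 + 108.923*42.197
= 11070.18 + 4596.224
= 15666.40 MJ
e = 15666.40 / 170.265 = 92.012 MJ/m^2

92.012 MJ/m^2


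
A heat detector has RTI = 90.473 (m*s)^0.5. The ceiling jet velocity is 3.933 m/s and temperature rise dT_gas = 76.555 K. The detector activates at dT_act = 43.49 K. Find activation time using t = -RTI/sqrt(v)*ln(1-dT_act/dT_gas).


dT_act/dT_gas = 0.56809
ln(1 - 0.56809) = -0.83953
t = -90.473 / sqrt(3.933) * -0.83953 = 38.300 s

38.300 s


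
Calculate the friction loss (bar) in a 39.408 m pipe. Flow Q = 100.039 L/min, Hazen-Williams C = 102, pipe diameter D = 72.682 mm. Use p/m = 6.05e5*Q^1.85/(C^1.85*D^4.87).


Q^1.85 = 5015.5
C^1.85 = 5198.9
D^4.87 = 1.1618e+09
p/m = 0.00050235 bar/m
p_total = 0.00050235 * 39.408 = 0.019797 bar

0.019797 bar


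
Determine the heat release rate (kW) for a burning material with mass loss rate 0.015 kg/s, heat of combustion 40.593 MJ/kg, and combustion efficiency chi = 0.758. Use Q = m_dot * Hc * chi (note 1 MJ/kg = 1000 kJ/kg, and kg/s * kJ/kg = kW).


Hc = 40.593 MJ/kg = 40.593 * 1000 kJ/kg = 40593 kJ/kg
Q = 0.015 kg/s * 40593 kJ/kg * 0.758 = 461.54 kW

461.54 kW


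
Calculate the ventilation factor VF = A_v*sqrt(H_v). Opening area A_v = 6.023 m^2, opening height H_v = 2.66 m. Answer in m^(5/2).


sqrt(H_v) = 1.6310
VF = 6.023 * 1.6310 = 9.8232 m^(5/2)

9.8232 m^(5/2)


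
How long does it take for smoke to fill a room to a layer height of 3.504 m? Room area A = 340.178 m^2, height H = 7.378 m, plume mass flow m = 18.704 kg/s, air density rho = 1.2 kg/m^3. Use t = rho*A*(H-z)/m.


H - z = 3.874 m
t = 1.2 * 340.178 * 3.874 / 18.704 = 84.550 s

84.550 s


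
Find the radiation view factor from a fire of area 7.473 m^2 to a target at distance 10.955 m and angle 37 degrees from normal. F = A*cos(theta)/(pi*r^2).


cos(37 deg) = 0.79864
pi*r^2 = 377.03
F = 7.473 * 0.79864 / 377.03 = 0.015830

0.015830


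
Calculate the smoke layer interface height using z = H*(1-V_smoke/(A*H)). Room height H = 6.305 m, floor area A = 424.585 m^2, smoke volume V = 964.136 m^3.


V/(A*H) = 0.36015
1 - 0.36015 = 0.63985
z = 6.305 * 0.63985 = 4.0342 m

4.0342 m
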